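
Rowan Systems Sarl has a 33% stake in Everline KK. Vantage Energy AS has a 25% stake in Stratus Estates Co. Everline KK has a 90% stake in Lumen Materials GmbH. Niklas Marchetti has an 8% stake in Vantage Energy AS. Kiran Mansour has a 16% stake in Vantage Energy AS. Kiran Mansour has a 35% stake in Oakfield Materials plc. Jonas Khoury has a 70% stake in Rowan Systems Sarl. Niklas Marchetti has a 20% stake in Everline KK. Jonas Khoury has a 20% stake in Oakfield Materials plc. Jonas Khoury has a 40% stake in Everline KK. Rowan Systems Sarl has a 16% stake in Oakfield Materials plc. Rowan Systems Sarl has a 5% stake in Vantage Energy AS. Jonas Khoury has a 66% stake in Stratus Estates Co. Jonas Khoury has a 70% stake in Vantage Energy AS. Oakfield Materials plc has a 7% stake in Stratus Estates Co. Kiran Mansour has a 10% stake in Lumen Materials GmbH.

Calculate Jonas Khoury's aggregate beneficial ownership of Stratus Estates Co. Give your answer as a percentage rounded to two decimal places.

86.56%

Jonas reaches Stratus along 5 paths.
Direct stake: 66% = 66%.
Via Vantage: 70% × 25% = 17.5%.
Via Rowan → Vantage: 70% × 5% × 25% = 0.875%.
Via Oakfield: 20% × 7% = 1.4%.
Via Rowan → Oakfield: 70% × 16% × 7% = 0.784%.
Total: 66% + 17.5% + 0.875% + 1.4% + 0.784% = 86.559%.
Rounded: 86.56%.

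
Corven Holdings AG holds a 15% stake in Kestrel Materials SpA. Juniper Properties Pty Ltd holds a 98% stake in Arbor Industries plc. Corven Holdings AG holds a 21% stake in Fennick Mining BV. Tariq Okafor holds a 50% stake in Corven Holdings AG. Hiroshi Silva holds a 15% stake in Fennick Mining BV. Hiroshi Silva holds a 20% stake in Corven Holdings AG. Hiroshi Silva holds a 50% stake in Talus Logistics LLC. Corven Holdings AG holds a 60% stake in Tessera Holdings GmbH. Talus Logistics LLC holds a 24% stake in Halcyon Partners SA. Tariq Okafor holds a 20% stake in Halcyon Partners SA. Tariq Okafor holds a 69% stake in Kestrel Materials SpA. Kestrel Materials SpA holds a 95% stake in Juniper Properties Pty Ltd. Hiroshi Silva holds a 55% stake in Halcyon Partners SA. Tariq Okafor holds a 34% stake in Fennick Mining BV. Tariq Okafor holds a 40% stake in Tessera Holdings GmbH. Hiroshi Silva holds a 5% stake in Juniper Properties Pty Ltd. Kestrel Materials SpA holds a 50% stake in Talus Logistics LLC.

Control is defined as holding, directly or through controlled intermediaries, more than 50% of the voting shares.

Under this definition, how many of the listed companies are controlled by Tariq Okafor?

3

Tariq holds 69% of Kestrel, so Tariq controls Kestrel.
Kestrel holds 95% of Juniper, so Tariq controls Juniper.
Juniper holds 98% of Arbor, so Tariq controls Arbor.
No other company's threshold is met.
Tariq controls 3 companies.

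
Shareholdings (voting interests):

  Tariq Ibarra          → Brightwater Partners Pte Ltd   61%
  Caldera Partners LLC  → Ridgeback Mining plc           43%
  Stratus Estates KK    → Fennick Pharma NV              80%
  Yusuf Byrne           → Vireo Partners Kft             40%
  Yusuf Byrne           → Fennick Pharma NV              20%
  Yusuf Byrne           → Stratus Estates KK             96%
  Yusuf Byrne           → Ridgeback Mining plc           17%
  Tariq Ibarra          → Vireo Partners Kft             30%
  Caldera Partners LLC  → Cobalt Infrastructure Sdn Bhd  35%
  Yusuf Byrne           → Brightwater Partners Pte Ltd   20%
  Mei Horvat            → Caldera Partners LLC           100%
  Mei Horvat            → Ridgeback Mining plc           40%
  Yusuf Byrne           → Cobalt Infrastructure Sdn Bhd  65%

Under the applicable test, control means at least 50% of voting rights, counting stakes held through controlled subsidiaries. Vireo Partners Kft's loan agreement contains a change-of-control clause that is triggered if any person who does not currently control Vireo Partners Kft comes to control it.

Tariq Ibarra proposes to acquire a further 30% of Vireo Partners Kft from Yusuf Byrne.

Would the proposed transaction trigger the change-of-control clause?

The purchase adds only to Tariq's holdings (Yusuf's stake shrinks), so Tariq is the only person who could newly come to control Vireo.
Tariq holds 61% of Brightwater, so Tariq controls Brightwater.
In Vireo, Tariq's side holds only 30%, not ≥ 50%.
So before the transaction, Tariq does not control Vireo.
After the purchase, Tariq's direct stake in Vireo rises to 30% + 30% = 60%, and Yusuf's stake falls to 10%.
Tariq holds 60% of Vireo, so Tariq controls Vireo.
Tariq did not control Vireo before and does after, so the clause is triggered.

Yes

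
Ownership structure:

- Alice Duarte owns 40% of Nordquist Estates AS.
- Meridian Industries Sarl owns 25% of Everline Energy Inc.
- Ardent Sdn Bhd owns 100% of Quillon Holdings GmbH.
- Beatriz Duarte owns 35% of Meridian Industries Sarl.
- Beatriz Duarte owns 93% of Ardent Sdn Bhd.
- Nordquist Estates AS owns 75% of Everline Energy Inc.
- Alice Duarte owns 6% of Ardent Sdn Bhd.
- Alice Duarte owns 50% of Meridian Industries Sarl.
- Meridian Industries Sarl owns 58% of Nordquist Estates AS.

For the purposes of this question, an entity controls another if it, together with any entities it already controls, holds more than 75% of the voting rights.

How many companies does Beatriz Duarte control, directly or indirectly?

2

Beatriz holds 93% of Ardent, so Beatriz controls Ardent.
Ardent holds 100% of Quillon, so Beatriz controls Quillon.
No other company's threshold is met.
Beatriz controls 2 companies.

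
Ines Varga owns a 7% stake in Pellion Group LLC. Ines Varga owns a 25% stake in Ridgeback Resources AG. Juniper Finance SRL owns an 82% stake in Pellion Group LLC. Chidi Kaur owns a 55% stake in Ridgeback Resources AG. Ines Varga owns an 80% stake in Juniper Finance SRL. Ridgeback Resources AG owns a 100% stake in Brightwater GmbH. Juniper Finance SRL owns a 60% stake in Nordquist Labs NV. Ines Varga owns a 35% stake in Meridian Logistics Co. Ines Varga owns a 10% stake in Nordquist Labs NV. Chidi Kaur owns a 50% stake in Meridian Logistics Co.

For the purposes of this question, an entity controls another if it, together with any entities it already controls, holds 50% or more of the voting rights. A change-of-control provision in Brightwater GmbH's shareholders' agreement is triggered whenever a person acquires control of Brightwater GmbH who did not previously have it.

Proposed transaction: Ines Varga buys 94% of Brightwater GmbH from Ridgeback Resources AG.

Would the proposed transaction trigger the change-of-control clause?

Yes

The purchase adds only to Ines's holdings (Ridgeback's stake shrinks), so Ines is the only person who could newly come to control Brightwater.
Ines holds 80% of Juniper, so Ines controls Juniper.
Juniper and Ines together hold 82% + 7% = 89% of Pellion, so Ines controls Pellion.
Juniper and Ines together hold 60% + 10% = 70% of Nordquist, so Ines controls Nordquist.
Neither Ines nor any entity Ines controls holds any voting interest in Brightwater.
So before the transaction, Ines does not control Brightwater.
After the purchase, Ines holds 94% of Brightwater directly, and Ridgeback's stake falls to 6%.
Ines holds 94% of Brightwater, so Ines controls Brightwater.
Ines did not control Brightwater before and does after, so the clause is triggered.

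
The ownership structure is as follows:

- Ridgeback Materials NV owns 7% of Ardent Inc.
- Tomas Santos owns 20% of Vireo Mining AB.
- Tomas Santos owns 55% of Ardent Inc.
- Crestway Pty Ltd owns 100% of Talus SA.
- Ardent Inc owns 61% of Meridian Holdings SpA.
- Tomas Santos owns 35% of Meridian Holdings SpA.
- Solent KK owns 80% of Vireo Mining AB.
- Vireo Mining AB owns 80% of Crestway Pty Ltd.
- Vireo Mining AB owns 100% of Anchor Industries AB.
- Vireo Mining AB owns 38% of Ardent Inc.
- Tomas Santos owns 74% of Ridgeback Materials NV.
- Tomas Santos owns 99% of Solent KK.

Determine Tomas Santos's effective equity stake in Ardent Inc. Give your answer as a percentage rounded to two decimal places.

97.88%

Tomas reaches Ardent along 4 paths.
Direct stake: 55% = 55%.
Via Ridgeback: 74% × 7% = 5.18%.
Via Solent → Vireo: 99% × 80% × 38% = 30.096%.
Via Vireo: 20% × 38% = 7.6%.
Total: 55% + 5.18% + 30.096% + 7.6% = 97.876%.
Rounded: 97.88%.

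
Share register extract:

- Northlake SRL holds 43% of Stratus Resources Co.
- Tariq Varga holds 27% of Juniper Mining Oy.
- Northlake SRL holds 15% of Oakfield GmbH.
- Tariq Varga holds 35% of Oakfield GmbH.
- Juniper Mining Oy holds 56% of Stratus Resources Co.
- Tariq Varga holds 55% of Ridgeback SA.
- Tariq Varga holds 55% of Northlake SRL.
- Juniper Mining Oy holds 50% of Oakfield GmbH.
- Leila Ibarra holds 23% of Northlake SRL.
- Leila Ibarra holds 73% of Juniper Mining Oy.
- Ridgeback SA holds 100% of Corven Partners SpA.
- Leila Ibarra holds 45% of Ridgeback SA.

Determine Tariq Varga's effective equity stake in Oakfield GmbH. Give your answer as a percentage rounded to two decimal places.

Tariq reaches Oakfield along 3 paths.
Via Northlake: 55% × 15% = 8.25%.
Via Juniper: 27% × 50% = 13.5%.
Direct stake: 35% = 35%.
Total: 8.25% + 13.5% + 35% = 56.75%.

56.75%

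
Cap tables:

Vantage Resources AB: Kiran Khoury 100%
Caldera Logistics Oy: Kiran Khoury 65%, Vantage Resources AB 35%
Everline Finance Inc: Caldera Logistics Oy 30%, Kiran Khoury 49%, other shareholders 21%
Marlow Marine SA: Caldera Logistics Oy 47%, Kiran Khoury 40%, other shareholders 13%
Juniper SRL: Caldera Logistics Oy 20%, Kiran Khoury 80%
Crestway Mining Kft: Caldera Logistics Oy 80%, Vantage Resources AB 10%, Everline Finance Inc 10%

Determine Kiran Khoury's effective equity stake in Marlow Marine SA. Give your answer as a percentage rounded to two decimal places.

87.00%

Kiran reaches Marlow along 3 paths.
Via Caldera: 65% × 47% = 30.55%.
Via Vantage → Caldera: 100% × 35% × 47% = 16.45%.
Direct stake: 40% = 40%.
Total: 30.55% + 16.45% + 40% = 87%.
Rounded: 87.00%.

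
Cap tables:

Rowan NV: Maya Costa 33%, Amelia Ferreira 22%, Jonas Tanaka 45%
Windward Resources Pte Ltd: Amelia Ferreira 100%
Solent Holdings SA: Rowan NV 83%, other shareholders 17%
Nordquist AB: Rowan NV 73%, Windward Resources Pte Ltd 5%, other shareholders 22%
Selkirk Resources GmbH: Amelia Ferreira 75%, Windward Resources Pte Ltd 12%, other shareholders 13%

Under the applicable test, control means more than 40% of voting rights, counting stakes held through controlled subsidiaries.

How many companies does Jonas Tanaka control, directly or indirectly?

Jonas holds 45% of Rowan, so Jonas controls Rowan.
Rowan holds 83% of Solent, so Jonas controls Solent.
Rowan holds 73% of Nordquist, so Jonas controls Nordquist.
No other company's threshold is met.
Jonas controls 3 companies.

3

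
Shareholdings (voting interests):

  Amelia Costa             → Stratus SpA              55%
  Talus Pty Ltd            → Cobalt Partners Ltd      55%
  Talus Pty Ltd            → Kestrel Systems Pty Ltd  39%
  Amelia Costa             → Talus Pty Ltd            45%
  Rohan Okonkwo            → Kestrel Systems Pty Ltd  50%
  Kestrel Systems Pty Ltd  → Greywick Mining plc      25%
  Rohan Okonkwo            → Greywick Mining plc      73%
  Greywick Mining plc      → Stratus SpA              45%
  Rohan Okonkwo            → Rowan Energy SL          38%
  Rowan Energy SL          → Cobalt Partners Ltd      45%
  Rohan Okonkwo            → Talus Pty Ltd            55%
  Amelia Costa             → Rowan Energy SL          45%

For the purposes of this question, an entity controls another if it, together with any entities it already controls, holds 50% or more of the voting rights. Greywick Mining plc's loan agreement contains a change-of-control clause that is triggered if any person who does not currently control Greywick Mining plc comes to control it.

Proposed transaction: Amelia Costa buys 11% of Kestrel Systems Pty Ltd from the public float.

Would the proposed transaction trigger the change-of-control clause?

No

The purchase changes only Amelia's holdings, so Amelia is the only person who could newly come to control Greywick.
Amelia holds 55% of Stratus, so Amelia controls Stratus.
Neither Amelia nor any entity Amelia controls holds any voting interest in Greywick.
So before the transaction, Amelia does not control Greywick.
After the purchase, Amelia holds 11% of Kestrel directly.
Amelia's side now holds 11% of Kestrel, not ≥ 50%, so Amelia still does not control Kestrel.
After the transaction, neither Amelia nor any entity Amelia controls holds a voting interest in Greywick, so Amelia still does not control it.
No new person acquires control, so the clause is not triggered.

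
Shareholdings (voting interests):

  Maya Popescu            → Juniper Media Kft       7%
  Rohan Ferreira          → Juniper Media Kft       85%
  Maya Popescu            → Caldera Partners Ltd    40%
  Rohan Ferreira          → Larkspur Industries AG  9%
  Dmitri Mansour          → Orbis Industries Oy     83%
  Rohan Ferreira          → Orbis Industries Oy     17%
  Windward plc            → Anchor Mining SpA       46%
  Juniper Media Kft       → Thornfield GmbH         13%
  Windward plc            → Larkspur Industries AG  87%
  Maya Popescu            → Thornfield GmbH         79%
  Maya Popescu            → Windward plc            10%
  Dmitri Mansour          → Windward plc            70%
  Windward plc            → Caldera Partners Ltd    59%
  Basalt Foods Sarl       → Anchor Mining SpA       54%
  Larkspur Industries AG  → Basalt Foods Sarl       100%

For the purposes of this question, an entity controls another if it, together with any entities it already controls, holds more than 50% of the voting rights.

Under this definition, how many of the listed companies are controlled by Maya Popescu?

Maya holds 79% of Thornfield, so Maya controls Thornfield.
No other company's threshold is met.
Maya controls 1 company.

1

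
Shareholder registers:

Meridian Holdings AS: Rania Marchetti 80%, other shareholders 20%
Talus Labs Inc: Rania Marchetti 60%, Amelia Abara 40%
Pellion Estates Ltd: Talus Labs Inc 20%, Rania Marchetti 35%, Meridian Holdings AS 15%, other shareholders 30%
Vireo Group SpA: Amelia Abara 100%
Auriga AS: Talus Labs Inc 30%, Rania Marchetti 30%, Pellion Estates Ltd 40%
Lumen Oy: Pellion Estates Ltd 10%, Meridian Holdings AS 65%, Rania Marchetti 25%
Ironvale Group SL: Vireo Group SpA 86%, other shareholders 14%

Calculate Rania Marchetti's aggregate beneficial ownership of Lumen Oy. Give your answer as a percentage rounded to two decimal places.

Rania reaches Lumen along 5 paths.
Via Talus → Pellion: 60% × 20% × 10% = 1.2%.
Via Pellion: 35% × 10% = 3.5%.
Via Meridian → Pellion: 80% × 15% × 10% = 1.2%.
Via Meridian: 80% × 65% = 52%.
Direct stake: 25% = 25%.
Total: 1.2% + 3.5% + 1.2% + 52% + 25% = 82.9%.
Rounded: 82.90%.

82.90%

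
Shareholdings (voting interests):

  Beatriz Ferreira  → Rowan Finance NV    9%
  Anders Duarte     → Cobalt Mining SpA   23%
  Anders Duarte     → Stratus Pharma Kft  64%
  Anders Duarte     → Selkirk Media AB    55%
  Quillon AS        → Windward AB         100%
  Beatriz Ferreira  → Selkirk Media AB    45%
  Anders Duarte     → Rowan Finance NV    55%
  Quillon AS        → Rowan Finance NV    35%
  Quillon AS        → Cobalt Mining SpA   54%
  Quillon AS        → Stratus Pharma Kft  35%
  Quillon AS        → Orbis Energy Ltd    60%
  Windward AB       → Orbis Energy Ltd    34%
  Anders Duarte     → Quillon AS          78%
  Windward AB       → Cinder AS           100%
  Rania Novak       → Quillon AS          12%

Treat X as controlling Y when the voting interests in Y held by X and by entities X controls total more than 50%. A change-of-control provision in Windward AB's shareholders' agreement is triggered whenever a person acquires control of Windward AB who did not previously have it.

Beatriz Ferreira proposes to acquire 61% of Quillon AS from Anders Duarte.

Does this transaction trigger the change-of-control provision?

Yes

The purchase adds only to Beatriz's holdings (Anders's stake shrinks), so Beatriz is the only person who could newly come to control Windward.
Beatriz's largest direct stake is 45% in Selkirk, which does not meet the threshold, so Beatriz controls no company.
Neither Beatriz nor any entity Beatriz controls holds any voting interest in Windward.
So before the transaction, Beatriz does not control Windward.
After the purchase, Beatriz holds 61% of Quillon directly, and Anders's stake falls to 17%.
Beatriz holds 61% of Quillon, so Beatriz controls Quillon.
Quillon holds 100% of Windward, so Beatriz controls Windward.
Beatriz did not control Windward before and does after, so the clause is triggered.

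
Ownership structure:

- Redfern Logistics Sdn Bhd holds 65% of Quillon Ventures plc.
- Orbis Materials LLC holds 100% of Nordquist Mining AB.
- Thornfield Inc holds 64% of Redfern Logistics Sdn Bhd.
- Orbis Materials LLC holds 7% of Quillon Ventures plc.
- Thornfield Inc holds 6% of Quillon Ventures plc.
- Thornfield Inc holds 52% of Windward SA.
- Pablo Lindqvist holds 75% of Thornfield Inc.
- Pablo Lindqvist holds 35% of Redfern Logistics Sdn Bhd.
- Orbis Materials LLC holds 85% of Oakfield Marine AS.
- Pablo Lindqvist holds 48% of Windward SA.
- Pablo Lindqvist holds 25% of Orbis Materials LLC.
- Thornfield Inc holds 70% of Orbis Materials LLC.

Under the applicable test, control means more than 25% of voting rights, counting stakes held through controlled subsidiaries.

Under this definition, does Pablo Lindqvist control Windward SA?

Pablo holds 75% of Thornfield, so Pablo controls Thornfield.
Pablo and Thornfield together hold 48% + 52% = 100% of Windward, so Pablo controls Windward.

Yes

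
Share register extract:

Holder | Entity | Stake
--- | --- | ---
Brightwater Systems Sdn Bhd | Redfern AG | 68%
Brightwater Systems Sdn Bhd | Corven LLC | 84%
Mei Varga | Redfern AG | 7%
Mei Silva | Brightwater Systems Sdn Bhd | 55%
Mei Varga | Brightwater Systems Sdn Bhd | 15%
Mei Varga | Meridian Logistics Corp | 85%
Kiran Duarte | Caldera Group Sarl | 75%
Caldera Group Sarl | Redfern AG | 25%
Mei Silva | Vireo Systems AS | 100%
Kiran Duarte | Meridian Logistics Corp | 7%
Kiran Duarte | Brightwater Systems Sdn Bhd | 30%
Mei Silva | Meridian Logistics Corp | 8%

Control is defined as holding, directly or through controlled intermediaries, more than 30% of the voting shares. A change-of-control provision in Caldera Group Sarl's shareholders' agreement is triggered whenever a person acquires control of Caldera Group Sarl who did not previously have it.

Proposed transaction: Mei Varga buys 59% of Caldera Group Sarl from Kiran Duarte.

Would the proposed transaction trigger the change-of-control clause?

Yes

The purchase adds only to Mei Varga's holdings (Kiran's stake shrinks), so Mei Varga is the only person who could newly come to control Caldera.
Mei Varga holds 85% of Meridian, so Mei Varga controls Meridian.
Neither Mei Varga nor any entity Mei Varga controls holds any voting interest in Caldera.
So before the transaction, Mei Varga does not control Caldera.
After the purchase, Mei Varga holds 59% of Caldera directly, and Kiran's stake falls to 16%.
Mei Varga holds 59% of Caldera, so Mei Varga controls Caldera.
Mei Varga did not control Caldera before and does after, so the clause is triggered.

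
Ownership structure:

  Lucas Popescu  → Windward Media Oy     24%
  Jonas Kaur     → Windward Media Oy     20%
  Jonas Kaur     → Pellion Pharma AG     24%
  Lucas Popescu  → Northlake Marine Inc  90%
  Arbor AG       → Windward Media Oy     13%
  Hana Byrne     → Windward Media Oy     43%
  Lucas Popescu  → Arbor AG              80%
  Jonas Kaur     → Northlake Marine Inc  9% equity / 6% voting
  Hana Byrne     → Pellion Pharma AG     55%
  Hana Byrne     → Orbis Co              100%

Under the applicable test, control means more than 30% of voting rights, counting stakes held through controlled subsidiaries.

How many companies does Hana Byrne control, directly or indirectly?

3

Hana holds 43% of Windward, so Hana controls Windward.
Hana holds 100% of Orbis, so Hana controls Orbis.
Hana holds 55% of Pellion, so Hana controls Pellion.
No other company's threshold is met.
Hana controls 3 companies.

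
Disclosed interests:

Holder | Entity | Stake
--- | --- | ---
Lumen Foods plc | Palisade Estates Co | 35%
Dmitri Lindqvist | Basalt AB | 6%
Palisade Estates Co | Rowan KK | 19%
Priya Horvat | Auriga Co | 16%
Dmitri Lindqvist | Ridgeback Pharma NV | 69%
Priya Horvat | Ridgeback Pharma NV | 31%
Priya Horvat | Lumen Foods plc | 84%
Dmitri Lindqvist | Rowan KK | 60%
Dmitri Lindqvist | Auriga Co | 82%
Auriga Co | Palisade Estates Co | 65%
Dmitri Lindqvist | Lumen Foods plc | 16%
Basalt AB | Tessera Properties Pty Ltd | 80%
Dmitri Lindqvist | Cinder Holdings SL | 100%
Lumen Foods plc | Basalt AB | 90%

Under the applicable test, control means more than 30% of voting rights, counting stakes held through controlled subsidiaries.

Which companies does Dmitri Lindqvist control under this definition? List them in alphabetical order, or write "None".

Dmitri holds 69% of Ridgeback, so Dmitri controls Ridgeback.
Dmitri holds 82% of Auriga, so Dmitri controls Auriga.
Auriga holds 65% of Palisade, so Dmitri controls Palisade.
Dmitri holds 100% of Cinder, so Dmitri controls Cinder.
Dmitri and Palisade together hold 60% + 19% = 79% of Rowan, so Dmitri controls Rowan.
No other company's threshold is met.

Auriga Co, Cinder Holdings SL, Palisade Estates Co, Ridgeback Pharma NV, Rowan KK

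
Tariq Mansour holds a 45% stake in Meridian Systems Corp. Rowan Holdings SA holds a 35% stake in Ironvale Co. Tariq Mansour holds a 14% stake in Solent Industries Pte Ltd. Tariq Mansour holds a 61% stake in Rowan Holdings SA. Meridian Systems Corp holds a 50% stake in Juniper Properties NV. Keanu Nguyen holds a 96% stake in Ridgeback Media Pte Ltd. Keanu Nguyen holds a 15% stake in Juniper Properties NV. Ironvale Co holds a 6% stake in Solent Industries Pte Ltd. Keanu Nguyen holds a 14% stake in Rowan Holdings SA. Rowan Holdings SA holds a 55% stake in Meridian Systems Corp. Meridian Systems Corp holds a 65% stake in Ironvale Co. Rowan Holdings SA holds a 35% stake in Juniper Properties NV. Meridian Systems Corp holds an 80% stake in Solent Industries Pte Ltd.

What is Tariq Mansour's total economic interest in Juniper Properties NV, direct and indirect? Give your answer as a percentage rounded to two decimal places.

Tariq reaches Juniper along 3 paths.
Via Meridian: 45% × 50% = 22.5%.
Via Rowan → Meridian: 61% × 55% × 50% = 16.775%.
Via Rowan: 61% × 35% = 21.35%.
Total: 22.5% + 16.775% + 21.35% = 60.625%.
Rounded: 60.63%.

60.63%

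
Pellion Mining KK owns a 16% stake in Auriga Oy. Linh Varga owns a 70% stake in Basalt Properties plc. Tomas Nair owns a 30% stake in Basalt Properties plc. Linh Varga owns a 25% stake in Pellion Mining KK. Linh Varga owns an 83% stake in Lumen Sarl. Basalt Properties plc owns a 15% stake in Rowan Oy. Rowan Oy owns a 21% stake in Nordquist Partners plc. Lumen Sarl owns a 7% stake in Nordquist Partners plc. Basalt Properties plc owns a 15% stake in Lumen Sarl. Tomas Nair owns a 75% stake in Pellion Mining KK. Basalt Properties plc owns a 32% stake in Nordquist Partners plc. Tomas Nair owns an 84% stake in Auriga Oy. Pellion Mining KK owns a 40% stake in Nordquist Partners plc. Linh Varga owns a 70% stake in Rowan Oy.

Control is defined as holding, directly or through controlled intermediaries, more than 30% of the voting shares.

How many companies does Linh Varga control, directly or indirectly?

Linh holds 70% of Basalt, so Linh controls Basalt.
Linh and Basalt together hold 70% + 15% = 85% of Rowan, so Linh controls Rowan.
Basalt and Linh together hold 15% + 83% = 98% of Lumen, so Linh controls Lumen.
Basalt and Lumen and Rowan together hold 32% + 7% + 21% = 60% of Nordquist, so Linh controls Nordquist.
No other company's threshold is met.
Linh controls 4 companies.

4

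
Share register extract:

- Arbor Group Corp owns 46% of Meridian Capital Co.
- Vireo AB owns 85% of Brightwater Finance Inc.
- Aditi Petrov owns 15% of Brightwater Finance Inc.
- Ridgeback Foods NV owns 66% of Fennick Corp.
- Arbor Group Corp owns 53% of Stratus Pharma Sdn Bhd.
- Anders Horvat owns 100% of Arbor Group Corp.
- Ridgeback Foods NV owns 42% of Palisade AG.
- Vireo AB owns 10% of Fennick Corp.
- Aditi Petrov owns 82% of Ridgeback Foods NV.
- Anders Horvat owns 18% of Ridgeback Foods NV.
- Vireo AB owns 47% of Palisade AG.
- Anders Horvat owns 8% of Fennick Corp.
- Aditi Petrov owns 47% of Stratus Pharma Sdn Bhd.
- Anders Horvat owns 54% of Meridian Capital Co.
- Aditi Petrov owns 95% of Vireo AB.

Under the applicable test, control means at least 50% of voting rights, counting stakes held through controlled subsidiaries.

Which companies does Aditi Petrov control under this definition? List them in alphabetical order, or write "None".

Aditi holds 95% of Vireo, so Aditi controls Vireo.
Aditi holds 82% of Ridgeback, so Aditi controls Ridgeback.
Vireo and Ridgeback together hold 47% + 42% = 89% of Palisade, so Aditi controls Palisade.
Vireo and Aditi together hold 85% + 15% = 100% of Brightwater, so Aditi controls Brightwater.
Ridgeback and Vireo together hold 66% + 10% = 76% of Fennick, so Aditi controls Fennick.
No other company's threshold is met.

Brightwater Finance Inc, Fennick Corp, Palisade AG, Ridgeback Foods NV, Vireo AB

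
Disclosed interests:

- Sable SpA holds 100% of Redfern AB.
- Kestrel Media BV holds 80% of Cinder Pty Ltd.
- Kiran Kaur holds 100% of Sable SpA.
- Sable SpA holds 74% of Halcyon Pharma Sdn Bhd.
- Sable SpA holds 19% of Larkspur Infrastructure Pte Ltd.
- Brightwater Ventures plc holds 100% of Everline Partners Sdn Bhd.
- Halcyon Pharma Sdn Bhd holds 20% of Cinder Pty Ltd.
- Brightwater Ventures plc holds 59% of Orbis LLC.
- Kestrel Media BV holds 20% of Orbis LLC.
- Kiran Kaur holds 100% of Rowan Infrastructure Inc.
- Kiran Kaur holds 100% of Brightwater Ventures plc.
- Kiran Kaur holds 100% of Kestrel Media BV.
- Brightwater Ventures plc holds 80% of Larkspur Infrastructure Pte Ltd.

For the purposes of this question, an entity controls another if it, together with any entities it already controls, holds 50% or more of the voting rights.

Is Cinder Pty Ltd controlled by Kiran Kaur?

Yes

Kiran holds 100% of Kestrel, so Kiran controls Kestrel.
Kiran holds 100% of Sable, so Kiran controls Sable.
Sable holds 74% of Halcyon, so Kiran controls Halcyon.
Kestrel and Halcyon together hold 80% + 20% = 100% of Cinder, so Kiran controls Cinder.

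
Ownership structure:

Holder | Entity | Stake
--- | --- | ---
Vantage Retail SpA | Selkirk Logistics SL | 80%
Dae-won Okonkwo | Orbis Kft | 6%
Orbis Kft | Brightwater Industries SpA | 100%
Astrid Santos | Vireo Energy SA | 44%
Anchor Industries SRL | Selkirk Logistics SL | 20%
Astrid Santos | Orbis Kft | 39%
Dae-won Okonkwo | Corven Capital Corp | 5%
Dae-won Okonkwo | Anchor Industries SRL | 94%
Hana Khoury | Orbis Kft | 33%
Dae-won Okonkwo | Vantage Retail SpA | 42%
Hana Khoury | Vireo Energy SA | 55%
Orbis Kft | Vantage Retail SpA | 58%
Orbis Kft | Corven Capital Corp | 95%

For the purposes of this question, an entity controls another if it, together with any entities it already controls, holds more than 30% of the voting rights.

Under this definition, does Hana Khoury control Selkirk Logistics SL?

Hana holds 33% of Orbis, so Hana controls Orbis.
Orbis holds 58% of Vantage, so Hana controls Vantage.
Vantage holds 80% of Selkirk, so Hana controls Selkirk.

Yes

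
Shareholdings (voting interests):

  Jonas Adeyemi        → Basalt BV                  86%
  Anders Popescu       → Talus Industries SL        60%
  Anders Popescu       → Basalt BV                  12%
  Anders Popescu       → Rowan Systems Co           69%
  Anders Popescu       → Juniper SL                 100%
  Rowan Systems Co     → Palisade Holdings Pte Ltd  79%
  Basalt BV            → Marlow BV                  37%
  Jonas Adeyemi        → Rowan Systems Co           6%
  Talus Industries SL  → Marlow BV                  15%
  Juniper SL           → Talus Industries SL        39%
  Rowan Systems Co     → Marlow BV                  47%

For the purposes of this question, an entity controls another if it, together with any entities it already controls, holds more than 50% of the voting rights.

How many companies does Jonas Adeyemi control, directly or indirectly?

Jonas holds 86% of Basalt, so Jonas controls Basalt.
No other company's threshold is met.
Jonas controls 1 company.

1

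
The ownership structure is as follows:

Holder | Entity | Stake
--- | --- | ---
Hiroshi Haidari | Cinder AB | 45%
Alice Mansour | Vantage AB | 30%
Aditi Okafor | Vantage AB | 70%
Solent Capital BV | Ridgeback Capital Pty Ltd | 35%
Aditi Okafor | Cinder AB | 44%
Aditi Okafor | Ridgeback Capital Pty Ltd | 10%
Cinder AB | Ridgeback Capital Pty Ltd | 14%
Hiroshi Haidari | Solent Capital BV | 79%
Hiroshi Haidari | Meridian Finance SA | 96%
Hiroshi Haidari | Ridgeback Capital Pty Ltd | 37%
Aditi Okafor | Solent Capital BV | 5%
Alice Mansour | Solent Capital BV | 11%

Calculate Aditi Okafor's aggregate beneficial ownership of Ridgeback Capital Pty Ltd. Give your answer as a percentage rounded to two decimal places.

Aditi reaches Ridgeback along 3 paths.
Direct stake: 10% = 10%.
Via Solent: 5% × 35% = 1.75%.
Via Cinder: 44% × 14% = 6.16%.
Total: 10% + 1.75% + 6.16% = 17.91%.

17.91%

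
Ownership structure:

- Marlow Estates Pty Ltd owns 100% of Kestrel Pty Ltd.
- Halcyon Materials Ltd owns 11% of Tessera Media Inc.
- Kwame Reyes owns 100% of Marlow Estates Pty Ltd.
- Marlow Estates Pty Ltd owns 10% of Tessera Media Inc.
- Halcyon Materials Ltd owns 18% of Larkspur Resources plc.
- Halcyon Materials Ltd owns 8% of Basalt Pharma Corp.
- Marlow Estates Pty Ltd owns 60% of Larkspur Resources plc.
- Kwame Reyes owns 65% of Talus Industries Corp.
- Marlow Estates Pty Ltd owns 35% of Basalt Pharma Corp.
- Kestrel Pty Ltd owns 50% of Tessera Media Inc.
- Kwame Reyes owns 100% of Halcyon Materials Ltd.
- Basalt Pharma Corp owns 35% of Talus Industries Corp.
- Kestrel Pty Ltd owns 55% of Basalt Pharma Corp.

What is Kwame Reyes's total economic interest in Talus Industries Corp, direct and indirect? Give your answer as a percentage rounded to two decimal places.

99.30%

Kwame reaches Talus along 4 paths.
Direct stake: 65% = 65%.
Via Halcyon → Basalt: 100% × 8% × 35% = 2.8%.
Via Marlow → Kestrel → Basalt: 100% × 100% × 55% × 35% = 19.25%.
Via Marlow → Basalt: 100% × 35% × 35% = 12.25%.
Total: 65% + 2.8% + 19.25% + 12.25% = 99.3%.
Rounded: 99.30%.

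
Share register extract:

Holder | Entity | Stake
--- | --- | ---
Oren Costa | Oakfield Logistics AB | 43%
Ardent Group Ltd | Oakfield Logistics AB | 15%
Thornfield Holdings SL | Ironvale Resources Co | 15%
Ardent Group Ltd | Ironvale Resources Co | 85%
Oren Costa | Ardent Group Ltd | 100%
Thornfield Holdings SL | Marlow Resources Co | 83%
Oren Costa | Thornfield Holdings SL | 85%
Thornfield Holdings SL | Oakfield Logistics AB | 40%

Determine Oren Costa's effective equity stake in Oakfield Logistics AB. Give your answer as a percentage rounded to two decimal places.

92.00%

Oren reaches Oakfield along 3 paths.
Via Thornfield: 85% × 40% = 34%.
Direct stake: 43% = 43%.
Via Ardent: 100% × 15% = 15%.
Total: 34% + 43% + 15% = 92%.
Rounded: 92.00%.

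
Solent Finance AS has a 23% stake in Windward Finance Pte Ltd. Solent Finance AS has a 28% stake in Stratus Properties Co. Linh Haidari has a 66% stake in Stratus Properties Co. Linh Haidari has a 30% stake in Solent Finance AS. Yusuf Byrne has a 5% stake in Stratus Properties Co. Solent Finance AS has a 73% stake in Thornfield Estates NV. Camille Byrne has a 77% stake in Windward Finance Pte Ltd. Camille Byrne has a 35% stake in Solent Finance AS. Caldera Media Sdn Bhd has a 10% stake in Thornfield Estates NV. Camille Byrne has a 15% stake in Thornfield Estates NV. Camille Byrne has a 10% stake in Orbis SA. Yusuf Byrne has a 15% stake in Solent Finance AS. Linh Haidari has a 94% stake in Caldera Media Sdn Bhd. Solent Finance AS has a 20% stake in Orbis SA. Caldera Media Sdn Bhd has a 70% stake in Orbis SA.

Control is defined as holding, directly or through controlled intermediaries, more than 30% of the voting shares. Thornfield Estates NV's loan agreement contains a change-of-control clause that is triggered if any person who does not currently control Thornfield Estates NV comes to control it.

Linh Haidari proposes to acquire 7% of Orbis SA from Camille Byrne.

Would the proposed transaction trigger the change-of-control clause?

The purchase adds only to Linh's holdings (Camille's stake shrinks), so Linh is the only person who could newly come to control Thornfield.
Linh holds 94% of Caldera, so Linh controls Caldera.
Caldera holds 70% of Orbis, so Linh controls Orbis.
Linh holds 66% of Stratus, so Linh controls Stratus.
In Thornfield, Linh's side holds only 10%, not > 30%.
So before the transaction, Linh does not control Thornfield.
After the purchase, Linh holds 7% of Orbis directly, and Camille's stake falls to 3%.
Caldera and Linh together hold 70% + 7% = 77% of Orbis, so Linh controls Orbis.
After the transaction, Linh's side holds 10% of Thornfield, not > 30%, so Linh still does not control Thornfield.
No new person acquires control, so the clause is not triggered.

No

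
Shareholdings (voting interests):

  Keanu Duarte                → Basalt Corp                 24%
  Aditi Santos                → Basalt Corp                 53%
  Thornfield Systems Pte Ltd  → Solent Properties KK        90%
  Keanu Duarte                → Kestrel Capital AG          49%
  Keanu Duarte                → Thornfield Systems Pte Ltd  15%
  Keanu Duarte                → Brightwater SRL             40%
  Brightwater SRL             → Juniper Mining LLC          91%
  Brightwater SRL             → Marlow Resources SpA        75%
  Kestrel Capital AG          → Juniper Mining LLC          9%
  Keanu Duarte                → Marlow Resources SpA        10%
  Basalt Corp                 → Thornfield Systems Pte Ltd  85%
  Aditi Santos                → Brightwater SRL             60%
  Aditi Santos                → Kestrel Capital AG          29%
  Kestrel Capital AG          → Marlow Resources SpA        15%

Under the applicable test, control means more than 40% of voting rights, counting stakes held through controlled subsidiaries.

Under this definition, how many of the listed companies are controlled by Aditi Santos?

Aditi holds 53% of Basalt, so Aditi controls Basalt.
Aditi holds 60% of Brightwater, so Aditi controls Brightwater.
Basalt holds 85% of Thornfield, so Aditi controls Thornfield.
Thornfield holds 90% of Solent, so Aditi controls Solent.
Brightwater holds 91% of Juniper, so Aditi controls Juniper.
Brightwater holds 75% of Marlow, so Aditi controls Marlow.
No other company's threshold is met.
Aditi controls 6 companies.

6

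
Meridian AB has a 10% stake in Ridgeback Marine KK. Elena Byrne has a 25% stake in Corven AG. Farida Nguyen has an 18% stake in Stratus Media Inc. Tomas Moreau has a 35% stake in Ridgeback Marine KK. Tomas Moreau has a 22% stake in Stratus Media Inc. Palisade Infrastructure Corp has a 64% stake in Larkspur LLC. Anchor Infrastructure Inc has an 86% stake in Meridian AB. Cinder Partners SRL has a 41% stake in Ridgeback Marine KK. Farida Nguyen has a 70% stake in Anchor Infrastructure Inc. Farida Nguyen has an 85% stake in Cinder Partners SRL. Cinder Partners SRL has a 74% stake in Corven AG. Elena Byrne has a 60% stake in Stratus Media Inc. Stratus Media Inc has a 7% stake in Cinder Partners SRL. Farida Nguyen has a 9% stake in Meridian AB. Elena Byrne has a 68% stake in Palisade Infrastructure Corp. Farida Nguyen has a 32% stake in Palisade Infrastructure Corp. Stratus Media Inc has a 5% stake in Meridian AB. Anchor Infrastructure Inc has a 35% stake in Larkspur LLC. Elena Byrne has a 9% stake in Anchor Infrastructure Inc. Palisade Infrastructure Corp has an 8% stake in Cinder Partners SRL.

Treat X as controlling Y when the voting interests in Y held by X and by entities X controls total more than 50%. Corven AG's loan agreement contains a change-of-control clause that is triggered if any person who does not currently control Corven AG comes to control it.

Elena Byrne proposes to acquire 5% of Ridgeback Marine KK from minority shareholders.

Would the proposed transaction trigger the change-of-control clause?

The purchase changes only Elena's holdings, so Elena is the only person who could newly come to control Corven.
Elena holds 68% of Palisade, so Elena controls Palisade.
Elena holds 60% of Stratus, so Elena controls Stratus.
Palisade holds 64% of Larkspur, so Elena controls Larkspur.
In Corven, Elena's side holds only 25%, not > 50%.
So before the transaction, Elena does not control Corven.
After the purchase, Elena holds 5% of Ridgeback directly.
Elena's side now holds 5% of Ridgeback, not > 50%, so Elena still does not control Ridgeback.
After the transaction, Elena's side holds 25% of Corven, not > 50%, so Elena still does not control Corven.
No new person acquires control, so the clause is not triggered.

No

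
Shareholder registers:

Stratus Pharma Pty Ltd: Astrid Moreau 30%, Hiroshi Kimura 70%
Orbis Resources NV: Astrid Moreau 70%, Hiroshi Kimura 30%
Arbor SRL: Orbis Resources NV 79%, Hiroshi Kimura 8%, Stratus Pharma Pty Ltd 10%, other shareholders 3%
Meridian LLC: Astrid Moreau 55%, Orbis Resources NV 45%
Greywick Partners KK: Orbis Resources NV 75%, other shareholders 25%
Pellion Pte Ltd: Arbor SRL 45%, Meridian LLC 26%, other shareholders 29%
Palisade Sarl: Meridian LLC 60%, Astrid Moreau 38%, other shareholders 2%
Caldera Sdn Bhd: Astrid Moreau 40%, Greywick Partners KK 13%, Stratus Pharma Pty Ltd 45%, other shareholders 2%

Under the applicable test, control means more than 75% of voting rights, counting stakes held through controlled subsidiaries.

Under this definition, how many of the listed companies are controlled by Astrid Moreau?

0

Astrid's largest direct stake is 70% in Orbis, which does not meet the threshold.
Astrid controls 0 companies.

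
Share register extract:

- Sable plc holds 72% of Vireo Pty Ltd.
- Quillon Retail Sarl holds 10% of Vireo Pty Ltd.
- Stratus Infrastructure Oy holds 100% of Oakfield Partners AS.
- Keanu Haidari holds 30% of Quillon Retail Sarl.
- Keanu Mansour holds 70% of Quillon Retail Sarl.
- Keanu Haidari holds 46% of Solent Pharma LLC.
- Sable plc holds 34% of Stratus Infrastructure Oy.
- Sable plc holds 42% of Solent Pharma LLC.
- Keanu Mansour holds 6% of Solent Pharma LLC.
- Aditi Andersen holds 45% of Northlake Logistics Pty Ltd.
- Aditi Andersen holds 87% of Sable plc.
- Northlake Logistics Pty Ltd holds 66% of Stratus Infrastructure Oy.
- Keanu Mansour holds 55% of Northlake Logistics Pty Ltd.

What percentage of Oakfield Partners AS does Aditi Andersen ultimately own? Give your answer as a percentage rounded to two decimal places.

Aditi reaches Oakfield along 2 paths.
Via Sable → Stratus: 87% × 34% × 100% = 29.58%.
Via Northlake → Stratus: 45% × 66% × 100% = 29.7%.
Total: 29.58% + 29.7% = 59.28%.

59.28%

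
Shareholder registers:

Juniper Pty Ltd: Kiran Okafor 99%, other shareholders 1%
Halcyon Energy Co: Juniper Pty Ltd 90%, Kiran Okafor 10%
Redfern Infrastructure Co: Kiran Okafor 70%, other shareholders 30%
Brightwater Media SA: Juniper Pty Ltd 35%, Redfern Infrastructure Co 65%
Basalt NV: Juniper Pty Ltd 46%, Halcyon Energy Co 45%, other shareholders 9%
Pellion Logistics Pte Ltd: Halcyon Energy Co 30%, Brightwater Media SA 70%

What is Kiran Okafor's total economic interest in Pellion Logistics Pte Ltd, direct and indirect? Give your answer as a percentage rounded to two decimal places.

Kiran reaches Pellion along 4 paths.
Via Juniper → Halcyon: 99% × 90% × 30% = 26.73%.
Via Halcyon: 10% × 30% = 3%.
Via Juniper → Brightwater: 99% × 35% × 70% = 24.255%.
Via Redfern → Brightwater: 70% × 65% × 70% = 31.85%.
Total: 26.73% + 3% + 24.255% + 31.85% = 85.835%.
Rounded: 85.84%.

85.84%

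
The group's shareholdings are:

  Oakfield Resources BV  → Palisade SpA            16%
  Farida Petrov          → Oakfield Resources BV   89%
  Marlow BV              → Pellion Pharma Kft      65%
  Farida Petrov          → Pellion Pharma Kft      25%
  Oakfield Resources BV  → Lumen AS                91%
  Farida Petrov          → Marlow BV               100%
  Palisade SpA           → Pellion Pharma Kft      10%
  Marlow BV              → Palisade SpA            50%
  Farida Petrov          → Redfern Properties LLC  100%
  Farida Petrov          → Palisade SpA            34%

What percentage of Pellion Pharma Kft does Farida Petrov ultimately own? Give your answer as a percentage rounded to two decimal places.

99.82%

Farida reaches Pellion along 5 paths.
Via Palisade: 34% × 10% = 3.4%.
Via Oakfield → Palisade: 89% × 16% × 10% = 1.424%.
Via Marlow → Palisade: 100% × 50% × 10% = 5%.
Via Marlow: 100% × 65% = 65%.
Direct stake: 25% = 25%.
Total: 3.4% + 1.424% + 5% + 65% + 25% = 99.824%.
Rounded: 99.82%.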